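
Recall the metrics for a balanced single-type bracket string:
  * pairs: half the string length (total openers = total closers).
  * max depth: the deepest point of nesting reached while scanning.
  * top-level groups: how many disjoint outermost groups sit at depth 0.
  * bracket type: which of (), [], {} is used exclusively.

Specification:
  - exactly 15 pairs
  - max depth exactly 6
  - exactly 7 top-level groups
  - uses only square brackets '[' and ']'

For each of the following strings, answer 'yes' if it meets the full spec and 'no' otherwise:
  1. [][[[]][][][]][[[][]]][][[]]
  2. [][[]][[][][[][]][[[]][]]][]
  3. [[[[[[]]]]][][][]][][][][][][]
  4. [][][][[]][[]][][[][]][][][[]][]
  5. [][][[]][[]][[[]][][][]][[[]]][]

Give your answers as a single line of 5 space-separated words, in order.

String 1 '[][[[]][][][]][[[][]]][][[]]': depth seq [1 0 1 2 3 2 1 2 1 2 1 2 1 0 1 2 3 2 3 2 1 0 1 0 1 2 1 0]
  -> pairs=14 depth=3 groups=5 -> no
String 2 '[][[]][[][][[][]][[[]][]]][]': depth seq [1 0 1 2 1 0 1 2 1 2 1 2 3 2 3 2 1 2 3 4 3 2 3 2 1 0 1 0]
  -> pairs=14 depth=4 groups=4 -> no
String 3 '[[[[[[]]]]][][][]][][][][][][]': depth seq [1 2 3 4 5 6 5 4 3 2 1 2 1 2 1 2 1 0 1 0 1 0 1 0 1 0 1 0 1 0]
  -> pairs=15 depth=6 groups=7 -> yes
String 4 '[][][][[]][[]][][[][]][][][[]][]': depth seq [1 0 1 0 1 0 1 2 1 0 1 2 1 0 1 0 1 2 1 2 1 0 1 0 1 0 1 2 1 0 1 0]
  -> pairs=16 depth=2 groups=11 -> no
String 5 '[][][[]][[]][[[]][][][]][[[]]][]': depth seq [1 0 1 0 1 2 1 0 1 2 1 0 1 2 3 2 1 2 1 2 1 2 1 0 1 2 3 2 1 0 1 0]
  -> pairs=16 depth=3 groups=7 -> no

Answer: no no yes no no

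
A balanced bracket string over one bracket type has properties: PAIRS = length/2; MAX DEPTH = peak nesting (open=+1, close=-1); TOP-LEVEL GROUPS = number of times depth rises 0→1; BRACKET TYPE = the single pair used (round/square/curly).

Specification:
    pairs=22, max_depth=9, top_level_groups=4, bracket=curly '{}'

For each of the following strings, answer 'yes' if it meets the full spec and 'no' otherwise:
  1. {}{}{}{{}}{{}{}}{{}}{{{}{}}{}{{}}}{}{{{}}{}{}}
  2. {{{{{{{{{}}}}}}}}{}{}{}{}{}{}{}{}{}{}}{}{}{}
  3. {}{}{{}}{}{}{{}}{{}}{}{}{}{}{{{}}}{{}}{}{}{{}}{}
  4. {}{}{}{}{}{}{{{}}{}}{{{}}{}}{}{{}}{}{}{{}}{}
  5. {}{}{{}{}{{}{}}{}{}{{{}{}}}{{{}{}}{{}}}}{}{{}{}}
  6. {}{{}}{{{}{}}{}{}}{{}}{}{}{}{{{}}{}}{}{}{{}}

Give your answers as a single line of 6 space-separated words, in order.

Answer: no yes no no no no

Derivation:
String 1 '{}{}{}{{}}{{}{}}{{}}{{{}{}}{}{{}}}{}{{{}}{}{}}': depth seq [1 0 1 0 1 0 1 2 1 0 1 2 1 2 1 0 1 2 1 0 1 2 3 2 3 2 1 2 1 2 3 2 1 0 1 0 1 2 3 2 1 2 1 2 1 0]
  -> pairs=23 depth=3 groups=9 -> no
String 2 '{{{{{{{{{}}}}}}}}{}{}{}{}{}{}{}{}{}{}}{}{}{}': depth seq [1 2 3 4 5 6 7 8 9 8 7 6 5 4 3 2 1 2 1 2 1 2 1 2 1 2 1 2 1 2 1 2 1 2 1 2 1 0 1 0 1 0 1 0]
  -> pairs=22 depth=9 groups=4 -> yes
String 3 '{}{}{{}}{}{}{{}}{{}}{}{}{}{}{{{}}}{{}}{}{}{{}}{}': depth seq [1 0 1 0 1 2 1 0 1 0 1 0 1 2 1 0 1 2 1 0 1 0 1 0 1 0 1 0 1 2 3 2 1 0 1 2 1 0 1 0 1 0 1 2 1 0 1 0]
  -> pairs=24 depth=3 groups=17 -> no
String 4 '{}{}{}{}{}{}{{{}}{}}{{{}}{}}{}{{}}{}{}{{}}{}': depth seq [1 0 1 0 1 0 1 0 1 0 1 0 1 2 3 2 1 2 1 0 1 2 3 2 1 2 1 0 1 0 1 2 1 0 1 0 1 0 1 2 1 0 1 0]
  -> pairs=22 depth=3 groups=14 -> no
String 5 '{}{}{{}{}{{}{}}{}{}{{{}{}}}{{{}{}}{{}}}}{}{{}{}}': depth seq [1 0 1 0 1 2 1 2 1 2 3 2 3 2 1 2 1 2 1 2 3 4 3 4 3 2 1 2 3 4 3 4 3 2 3 4 3 2 1 0 1 0 1 2 1 2 1 0]
  -> pairs=24 depth=4 groups=5 -> no
String 6 '{}{{}}{{{}{}}{}{}}{{}}{}{}{}{{{}}{}}{}{}{{}}': depth seq [1 0 1 2 1 0 1 2 3 2 3 2 1 2 1 2 1 0 1 2 1 0 1 0 1 0 1 0 1 2 3 2 1 2 1 0 1 0 1 0 1 2 1 0]
  -> pairs=22 depth=3 groups=11 -> no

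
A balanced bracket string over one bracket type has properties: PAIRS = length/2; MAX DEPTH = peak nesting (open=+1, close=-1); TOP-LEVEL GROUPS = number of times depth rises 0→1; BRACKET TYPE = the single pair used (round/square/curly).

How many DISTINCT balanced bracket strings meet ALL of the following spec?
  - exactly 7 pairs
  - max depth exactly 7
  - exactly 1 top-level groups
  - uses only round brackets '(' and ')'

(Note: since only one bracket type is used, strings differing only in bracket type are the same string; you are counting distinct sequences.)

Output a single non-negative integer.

Spec: pairs=7 depth=7 groups=1
Count(depth <= 7) = 132
Count(depth <= 6) = 131
Count(depth == 7) = 132 - 131 = 1

Answer: 1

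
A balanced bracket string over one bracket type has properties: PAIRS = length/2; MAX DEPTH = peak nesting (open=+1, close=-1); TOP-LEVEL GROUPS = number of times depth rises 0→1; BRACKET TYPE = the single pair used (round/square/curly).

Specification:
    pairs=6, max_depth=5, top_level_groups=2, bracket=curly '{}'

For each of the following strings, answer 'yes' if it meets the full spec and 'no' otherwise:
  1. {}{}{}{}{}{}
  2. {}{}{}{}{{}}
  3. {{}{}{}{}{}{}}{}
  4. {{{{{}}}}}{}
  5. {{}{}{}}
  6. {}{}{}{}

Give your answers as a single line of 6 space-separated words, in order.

String 1 '{}{}{}{}{}{}': depth seq [1 0 1 0 1 0 1 0 1 0 1 0]
  -> pairs=6 depth=1 groups=6 -> no
String 2 '{}{}{}{}{{}}': depth seq [1 0 1 0 1 0 1 0 1 2 1 0]
  -> pairs=6 depth=2 groups=5 -> no
String 3 '{{}{}{}{}{}{}}{}': depth seq [1 2 1 2 1 2 1 2 1 2 1 2 1 0 1 0]
  -> pairs=8 depth=2 groups=2 -> no
String 4 '{{{{{}}}}}{}': depth seq [1 2 3 4 5 4 3 2 1 0 1 0]
  -> pairs=6 depth=5 groups=2 -> yes
String 5 '{{}{}{}}': depth seq [1 2 1 2 1 2 1 0]
  -> pairs=4 depth=2 groups=1 -> no
String 6 '{}{}{}{}': depth seq [1 0 1 0 1 0 1 0]
  -> pairs=4 depth=1 groups=4 -> no

Answer: no no no yes no no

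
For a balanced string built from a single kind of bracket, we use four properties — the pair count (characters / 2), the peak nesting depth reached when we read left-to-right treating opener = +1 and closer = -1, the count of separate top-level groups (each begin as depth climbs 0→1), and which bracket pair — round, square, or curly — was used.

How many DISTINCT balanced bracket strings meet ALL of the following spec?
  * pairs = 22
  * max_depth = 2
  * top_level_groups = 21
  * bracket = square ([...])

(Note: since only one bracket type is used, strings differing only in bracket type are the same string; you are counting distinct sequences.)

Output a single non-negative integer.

Answer: 21

Derivation:
Spec: pairs=22 depth=2 groups=21
Count(depth <= 2) = 21
Count(depth <= 1) = 0
Count(depth == 2) = 21 - 0 = 21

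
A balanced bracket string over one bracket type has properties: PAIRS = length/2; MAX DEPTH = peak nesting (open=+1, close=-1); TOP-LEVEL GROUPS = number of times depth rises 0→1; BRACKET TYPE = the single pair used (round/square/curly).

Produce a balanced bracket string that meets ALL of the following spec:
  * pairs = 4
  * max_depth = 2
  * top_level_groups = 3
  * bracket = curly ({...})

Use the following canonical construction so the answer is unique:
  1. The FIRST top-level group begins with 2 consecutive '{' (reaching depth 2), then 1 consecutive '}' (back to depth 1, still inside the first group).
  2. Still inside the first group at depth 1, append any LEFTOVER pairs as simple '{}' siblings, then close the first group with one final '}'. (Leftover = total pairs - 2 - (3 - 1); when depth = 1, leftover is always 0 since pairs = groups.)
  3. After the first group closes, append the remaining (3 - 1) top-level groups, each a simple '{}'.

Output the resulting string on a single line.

Answer: {{}}{}{}

Derivation:
Spec: pairs=4 depth=2 groups=3
Leftover pairs = 4 - 2 - (3-1) = 0
First group: deep chain of depth 2 + 0 sibling pairs
Remaining 2 groups: simple '{}' each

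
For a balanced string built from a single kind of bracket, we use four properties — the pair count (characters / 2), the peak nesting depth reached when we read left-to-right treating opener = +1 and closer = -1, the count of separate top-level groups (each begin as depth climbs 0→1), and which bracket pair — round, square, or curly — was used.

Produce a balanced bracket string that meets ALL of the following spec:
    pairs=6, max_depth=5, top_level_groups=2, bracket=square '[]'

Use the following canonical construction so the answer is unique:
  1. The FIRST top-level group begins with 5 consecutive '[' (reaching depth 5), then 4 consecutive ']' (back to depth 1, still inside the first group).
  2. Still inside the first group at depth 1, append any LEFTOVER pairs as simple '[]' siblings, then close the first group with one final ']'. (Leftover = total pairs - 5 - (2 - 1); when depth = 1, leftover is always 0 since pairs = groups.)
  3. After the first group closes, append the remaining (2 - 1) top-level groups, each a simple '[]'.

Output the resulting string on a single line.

Answer: [[[[[]]]]][]

Derivation:
Spec: pairs=6 depth=5 groups=2
Leftover pairs = 6 - 5 - (2-1) = 0
First group: deep chain of depth 5 + 0 sibling pairs
Remaining 1 groups: simple '[]' each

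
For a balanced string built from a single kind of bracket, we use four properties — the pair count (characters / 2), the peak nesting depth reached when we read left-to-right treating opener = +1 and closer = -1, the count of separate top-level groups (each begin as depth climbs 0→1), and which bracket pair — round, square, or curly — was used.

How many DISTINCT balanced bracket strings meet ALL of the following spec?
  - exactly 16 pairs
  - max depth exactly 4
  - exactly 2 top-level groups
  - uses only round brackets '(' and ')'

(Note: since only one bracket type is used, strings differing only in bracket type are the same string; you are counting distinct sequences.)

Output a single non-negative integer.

Spec: pairs=16 depth=4 groups=2
Count(depth <= 4) = 1147145
Count(depth <= 3) = 69632
Count(depth == 4) = 1147145 - 69632 = 1077513

Answer: 1077513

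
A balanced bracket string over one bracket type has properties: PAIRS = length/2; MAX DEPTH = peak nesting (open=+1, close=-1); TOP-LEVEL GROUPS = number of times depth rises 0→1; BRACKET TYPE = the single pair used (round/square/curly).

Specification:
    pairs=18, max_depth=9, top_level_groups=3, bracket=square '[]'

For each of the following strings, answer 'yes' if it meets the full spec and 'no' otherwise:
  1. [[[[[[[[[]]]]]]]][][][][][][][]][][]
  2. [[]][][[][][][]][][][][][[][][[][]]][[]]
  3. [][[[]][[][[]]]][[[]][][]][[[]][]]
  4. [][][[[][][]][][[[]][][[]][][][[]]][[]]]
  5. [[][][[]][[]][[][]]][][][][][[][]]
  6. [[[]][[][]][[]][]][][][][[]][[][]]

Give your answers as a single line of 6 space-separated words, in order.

Answer: yes no no no no no

Derivation:
String 1 '[[[[[[[[[]]]]]]]][][][][][][][]][][]': depth seq [1 2 3 4 5 6 7 8 9 8 7 6 5 4 3 2 1 2 1 2 1 2 1 2 1 2 1 2 1 2 1 0 1 0 1 0]
  -> pairs=18 depth=9 groups=3 -> yes
String 2 '[[]][][[][][][]][][][][][[][][[][]]][[]]': depth seq [1 2 1 0 1 0 1 2 1 2 1 2 1 2 1 0 1 0 1 0 1 0 1 0 1 2 1 2 1 2 3 2 3 2 1 0 1 2 1 0]
  -> pairs=20 depth=3 groups=9 -> no
String 3 '[][[[]][[][[]]]][[[]][][]][[[]][]]': depth seq [1 0 1 2 3 2 1 2 3 2 3 4 3 2 1 0 1 2 3 2 1 2 1 2 1 0 1 2 3 2 1 2 1 0]
  -> pairs=17 depth=4 groups=4 -> no
String 4 '[][][[[][][]][][[[]][][[]][][][[]]][[]]]': depth seq [1 0 1 0 1 2 3 2 3 2 3 2 1 2 1 2 3 4 3 2 3 2 3 4 3 2 3 2 3 2 3 4 3 2 1 2 3 2 1 0]
  -> pairs=20 depth=4 groups=3 -> no
String 5 '[[][][[]][[]][[][]]][][][][][[][]]': depth seq [1 2 1 2 1 2 3 2 1 2 3 2 1 2 3 2 3 2 1 0 1 0 1 0 1 0 1 0 1 2 1 2 1 0]
  -> pairs=17 depth=3 groups=6 -> no
String 6 '[[[]][[][]][[]][]][][][][[]][[][]]': depth seq [1 2 3 2 1 2 3 2 3 2 1 2 3 2 1 2 1 0 1 0 1 0 1 0 1 2 1 0 1 2 1 2 1 0]
  -> pairs=17 depth=3 groups=6 -> no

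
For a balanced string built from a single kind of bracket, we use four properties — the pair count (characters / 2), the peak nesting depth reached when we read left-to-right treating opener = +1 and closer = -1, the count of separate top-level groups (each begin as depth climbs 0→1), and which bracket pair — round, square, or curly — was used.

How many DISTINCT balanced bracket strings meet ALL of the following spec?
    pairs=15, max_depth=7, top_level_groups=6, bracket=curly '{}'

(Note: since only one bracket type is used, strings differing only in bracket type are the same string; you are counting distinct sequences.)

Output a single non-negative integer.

Spec: pairs=15 depth=7 groups=6
Count(depth <= 7) = 325628
Count(depth <= 6) = 319148
Count(depth == 7) = 325628 - 319148 = 6480

Answer: 6480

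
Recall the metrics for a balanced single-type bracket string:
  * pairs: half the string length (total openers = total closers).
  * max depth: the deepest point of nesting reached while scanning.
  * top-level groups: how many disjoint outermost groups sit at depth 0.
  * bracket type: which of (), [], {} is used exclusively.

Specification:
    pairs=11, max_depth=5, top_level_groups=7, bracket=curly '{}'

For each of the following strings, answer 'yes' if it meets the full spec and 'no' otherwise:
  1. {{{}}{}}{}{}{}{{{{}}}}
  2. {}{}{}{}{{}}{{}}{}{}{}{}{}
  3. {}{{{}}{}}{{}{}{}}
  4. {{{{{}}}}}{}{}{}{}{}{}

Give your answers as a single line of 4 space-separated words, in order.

String 1 '{{{}}{}}{}{}{}{{{{}}}}': depth seq [1 2 3 2 1 2 1 0 1 0 1 0 1 0 1 2 3 4 3 2 1 0]
  -> pairs=11 depth=4 groups=5 -> no
String 2 '{}{}{}{}{{}}{{}}{}{}{}{}{}': depth seq [1 0 1 0 1 0 1 0 1 2 1 0 1 2 1 0 1 0 1 0 1 0 1 0 1 0]
  -> pairs=13 depth=2 groups=11 -> no
String 3 '{}{{{}}{}}{{}{}{}}': depth seq [1 0 1 2 3 2 1 2 1 0 1 2 1 2 1 2 1 0]
  -> pairs=9 depth=3 groups=3 -> no
String 4 '{{{{{}}}}}{}{}{}{}{}{}': depth seq [1 2 3 4 5 4 3 2 1 0 1 0 1 0 1 0 1 0 1 0 1 0]
  -> pairs=11 depth=5 groups=7 -> yes

Answer: no no no yes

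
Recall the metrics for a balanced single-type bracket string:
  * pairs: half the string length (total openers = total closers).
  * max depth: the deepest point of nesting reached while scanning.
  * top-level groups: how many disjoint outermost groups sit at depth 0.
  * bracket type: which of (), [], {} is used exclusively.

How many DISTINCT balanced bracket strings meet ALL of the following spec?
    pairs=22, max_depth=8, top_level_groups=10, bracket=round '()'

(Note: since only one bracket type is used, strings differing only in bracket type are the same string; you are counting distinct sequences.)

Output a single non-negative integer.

Answer: 1304160

Derivation:
Spec: pairs=22 depth=8 groups=10
Count(depth <= 8) = 160975240
Count(depth <= 7) = 159671080
Count(depth == 8) = 160975240 - 159671080 = 1304160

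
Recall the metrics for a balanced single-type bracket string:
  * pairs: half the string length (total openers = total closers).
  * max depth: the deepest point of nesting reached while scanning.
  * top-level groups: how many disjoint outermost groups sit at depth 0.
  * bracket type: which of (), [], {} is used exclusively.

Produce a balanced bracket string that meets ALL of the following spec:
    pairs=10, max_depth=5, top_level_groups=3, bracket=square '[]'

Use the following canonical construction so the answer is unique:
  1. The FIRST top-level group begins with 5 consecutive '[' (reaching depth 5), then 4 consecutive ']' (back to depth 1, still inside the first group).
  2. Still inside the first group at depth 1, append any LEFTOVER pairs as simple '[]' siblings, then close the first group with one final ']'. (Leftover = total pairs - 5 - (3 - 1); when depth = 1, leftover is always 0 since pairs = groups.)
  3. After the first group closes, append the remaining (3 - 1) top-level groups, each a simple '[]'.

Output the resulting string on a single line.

Answer: [[[[[]]]][][][]][][]

Derivation:
Spec: pairs=10 depth=5 groups=3
Leftover pairs = 10 - 5 - (3-1) = 3
First group: deep chain of depth 5 + 3 sibling pairs
Remaining 2 groups: simple '[]' each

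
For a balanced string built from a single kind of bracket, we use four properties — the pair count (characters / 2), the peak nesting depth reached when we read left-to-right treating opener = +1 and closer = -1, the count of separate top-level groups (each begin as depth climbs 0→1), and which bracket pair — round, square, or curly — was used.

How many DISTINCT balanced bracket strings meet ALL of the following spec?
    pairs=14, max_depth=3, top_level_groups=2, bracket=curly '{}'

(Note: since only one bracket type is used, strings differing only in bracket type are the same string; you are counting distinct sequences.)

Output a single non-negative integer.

Spec: pairs=14 depth=3 groups=2
Count(depth <= 3) = 15360
Count(depth <= 2) = 13
Count(depth == 3) = 15360 - 13 = 15347

Answer: 15347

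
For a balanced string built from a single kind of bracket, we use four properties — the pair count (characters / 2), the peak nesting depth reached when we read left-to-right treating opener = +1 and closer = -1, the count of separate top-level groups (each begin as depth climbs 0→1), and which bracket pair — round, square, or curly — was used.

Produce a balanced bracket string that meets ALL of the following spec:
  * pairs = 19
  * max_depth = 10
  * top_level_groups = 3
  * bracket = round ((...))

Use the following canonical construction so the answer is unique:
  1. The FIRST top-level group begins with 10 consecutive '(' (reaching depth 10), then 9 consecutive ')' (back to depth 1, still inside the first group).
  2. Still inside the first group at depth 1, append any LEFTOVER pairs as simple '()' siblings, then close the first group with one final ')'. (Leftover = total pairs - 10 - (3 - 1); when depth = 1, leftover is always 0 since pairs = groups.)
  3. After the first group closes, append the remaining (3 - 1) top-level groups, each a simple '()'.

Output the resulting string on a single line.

Answer: (((((((((()))))))))()()()()()()())()()

Derivation:
Spec: pairs=19 depth=10 groups=3
Leftover pairs = 19 - 10 - (3-1) = 7
First group: deep chain of depth 10 + 7 sibling pairs
Remaining 2 groups: simple '()' each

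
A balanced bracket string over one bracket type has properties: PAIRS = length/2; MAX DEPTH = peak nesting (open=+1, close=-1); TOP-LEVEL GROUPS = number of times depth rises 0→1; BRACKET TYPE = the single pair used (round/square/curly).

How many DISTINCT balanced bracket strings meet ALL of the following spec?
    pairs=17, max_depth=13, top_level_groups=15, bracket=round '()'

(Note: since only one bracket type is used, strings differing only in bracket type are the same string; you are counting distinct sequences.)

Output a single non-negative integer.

Spec: pairs=17 depth=13 groups=15
Count(depth <= 13) = 135
Count(depth <= 12) = 135
Count(depth == 13) = 135 - 135 = 0

Answer: 0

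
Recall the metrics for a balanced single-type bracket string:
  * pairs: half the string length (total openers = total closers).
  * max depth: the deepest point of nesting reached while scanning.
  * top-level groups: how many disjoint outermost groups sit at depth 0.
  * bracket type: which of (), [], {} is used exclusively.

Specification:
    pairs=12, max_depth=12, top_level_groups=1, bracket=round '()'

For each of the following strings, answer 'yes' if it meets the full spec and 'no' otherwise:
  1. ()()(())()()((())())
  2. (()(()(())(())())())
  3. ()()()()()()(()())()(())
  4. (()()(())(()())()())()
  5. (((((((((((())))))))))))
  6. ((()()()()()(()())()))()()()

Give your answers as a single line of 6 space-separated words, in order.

Answer: no no no no yes no

Derivation:
String 1 '()()(())()()((())())': depth seq [1 0 1 0 1 2 1 0 1 0 1 0 1 2 3 2 1 2 1 0]
  -> pairs=10 depth=3 groups=6 -> no
String 2 '(()(()(())(())())())': depth seq [1 2 1 2 3 2 3 4 3 2 3 4 3 2 3 2 1 2 1 0]
  -> pairs=10 depth=4 groups=1 -> no
String 3 '()()()()()()(()())()(())': depth seq [1 0 1 0 1 0 1 0 1 0 1 0 1 2 1 2 1 0 1 0 1 2 1 0]
  -> pairs=12 depth=2 groups=9 -> no
String 4 '(()()(())(()())()())()': depth seq [1 2 1 2 1 2 3 2 1 2 3 2 3 2 1 2 1 2 1 0 1 0]
  -> pairs=11 depth=3 groups=2 -> no
String 5 '(((((((((((())))))))))))': depth seq [1 2 3 4 5 6 7 8 9 10 11 12 11 10 9 8 7 6 5 4 3 2 1 0]
  -> pairs=12 depth=12 groups=1 -> yes
String 6 '((()()()()()(()())()))()()()': depth seq [1 2 3 2 3 2 3 2 3 2 3 2 3 4 3 4 3 2 3 2 1 0 1 0 1 0 1 0]
  -> pairs=14 depth=4 groups=4 -> no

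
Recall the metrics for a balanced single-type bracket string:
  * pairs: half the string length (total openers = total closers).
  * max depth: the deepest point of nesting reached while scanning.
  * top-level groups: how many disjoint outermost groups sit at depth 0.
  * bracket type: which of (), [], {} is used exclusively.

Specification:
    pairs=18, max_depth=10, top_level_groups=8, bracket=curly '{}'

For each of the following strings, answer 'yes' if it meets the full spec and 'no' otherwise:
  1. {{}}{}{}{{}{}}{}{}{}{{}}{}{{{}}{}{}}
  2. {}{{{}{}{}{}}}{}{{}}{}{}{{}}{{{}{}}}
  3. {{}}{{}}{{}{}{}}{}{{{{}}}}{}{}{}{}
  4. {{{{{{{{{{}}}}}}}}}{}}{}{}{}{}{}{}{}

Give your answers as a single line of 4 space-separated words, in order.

String 1 '{{}}{}{}{{}{}}{}{}{}{{}}{}{{{}}{}{}}': depth seq [1 2 1 0 1 0 1 0 1 2 1 2 1 0 1 0 1 0 1 0 1 2 1 0 1 0 1 2 3 2 1 2 1 2 1 0]
  -> pairs=18 depth=3 groups=10 -> no
String 2 '{}{{{}{}{}{}}}{}{{}}{}{}{{}}{{{}{}}}': depth seq [1 0 1 2 3 2 3 2 3 2 3 2 1 0 1 0 1 2 1 0 1 0 1 0 1 2 1 0 1 2 3 2 3 2 1 0]
  -> pairs=18 depth=3 groups=8 -> no
String 3 '{{}}{{}}{{}{}{}}{}{{{{}}}}{}{}{}{}': depth seq [1 2 1 0 1 2 1 0 1 2 1 2 1 2 1 0 1 0 1 2 3 4 3 2 1 0 1 0 1 0 1 0 1 0]
  -> pairs=17 depth=4 groups=9 -> no
String 4 '{{{{{{{{{{}}}}}}}}}{}}{}{}{}{}{}{}{}': depth seq [1 2 3 4 5 6 7 8 9 10 9 8 7 6 5 4 3 2 1 2 1 0 1 0 1 0 1 0 1 0 1 0 1 0 1 0]
  -> pairs=18 depth=10 groups=8 -> yes

Answer: no no no yes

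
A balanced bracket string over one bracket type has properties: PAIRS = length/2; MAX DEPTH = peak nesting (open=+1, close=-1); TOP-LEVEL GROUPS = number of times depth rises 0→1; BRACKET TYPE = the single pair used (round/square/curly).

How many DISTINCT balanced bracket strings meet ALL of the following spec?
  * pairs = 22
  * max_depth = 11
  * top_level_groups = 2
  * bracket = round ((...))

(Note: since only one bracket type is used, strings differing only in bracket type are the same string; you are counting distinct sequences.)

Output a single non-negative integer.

Answer: 668463015

Derivation:
Spec: pairs=22 depth=11 groups=2
Count(depth <= 11) = 24102808990
Count(depth <= 10) = 23434345975
Count(depth == 11) = 24102808990 - 23434345975 = 668463015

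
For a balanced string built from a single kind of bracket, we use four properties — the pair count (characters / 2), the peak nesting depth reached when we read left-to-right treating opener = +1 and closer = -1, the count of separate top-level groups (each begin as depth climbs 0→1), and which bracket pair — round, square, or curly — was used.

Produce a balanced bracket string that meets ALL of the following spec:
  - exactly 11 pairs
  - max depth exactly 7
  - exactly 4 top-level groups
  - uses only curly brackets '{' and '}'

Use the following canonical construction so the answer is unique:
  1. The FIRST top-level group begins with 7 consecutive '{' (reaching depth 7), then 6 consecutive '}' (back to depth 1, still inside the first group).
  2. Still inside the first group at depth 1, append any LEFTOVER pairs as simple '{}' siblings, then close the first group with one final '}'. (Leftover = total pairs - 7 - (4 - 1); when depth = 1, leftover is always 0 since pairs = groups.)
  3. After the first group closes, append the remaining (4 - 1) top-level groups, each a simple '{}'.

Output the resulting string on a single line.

Spec: pairs=11 depth=7 groups=4
Leftover pairs = 11 - 7 - (4-1) = 1
First group: deep chain of depth 7 + 1 sibling pairs
Remaining 3 groups: simple '{}' each

Answer: {{{{{{{}}}}}}{}}{}{}{}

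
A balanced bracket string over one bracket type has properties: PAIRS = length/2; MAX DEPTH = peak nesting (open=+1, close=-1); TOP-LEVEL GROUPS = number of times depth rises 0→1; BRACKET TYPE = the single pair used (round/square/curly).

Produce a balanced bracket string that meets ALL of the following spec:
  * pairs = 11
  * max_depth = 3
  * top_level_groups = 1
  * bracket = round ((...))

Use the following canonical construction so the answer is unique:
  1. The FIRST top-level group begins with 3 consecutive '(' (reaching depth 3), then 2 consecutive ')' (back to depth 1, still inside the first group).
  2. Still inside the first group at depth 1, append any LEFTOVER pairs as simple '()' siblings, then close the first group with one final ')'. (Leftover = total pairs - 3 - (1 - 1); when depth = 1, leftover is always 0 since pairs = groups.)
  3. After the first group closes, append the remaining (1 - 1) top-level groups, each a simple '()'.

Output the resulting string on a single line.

Spec: pairs=11 depth=3 groups=1
Leftover pairs = 11 - 3 - (1-1) = 8
First group: deep chain of depth 3 + 8 sibling pairs
Remaining 0 groups: simple '()' each

Answer: ((())()()()()()()()())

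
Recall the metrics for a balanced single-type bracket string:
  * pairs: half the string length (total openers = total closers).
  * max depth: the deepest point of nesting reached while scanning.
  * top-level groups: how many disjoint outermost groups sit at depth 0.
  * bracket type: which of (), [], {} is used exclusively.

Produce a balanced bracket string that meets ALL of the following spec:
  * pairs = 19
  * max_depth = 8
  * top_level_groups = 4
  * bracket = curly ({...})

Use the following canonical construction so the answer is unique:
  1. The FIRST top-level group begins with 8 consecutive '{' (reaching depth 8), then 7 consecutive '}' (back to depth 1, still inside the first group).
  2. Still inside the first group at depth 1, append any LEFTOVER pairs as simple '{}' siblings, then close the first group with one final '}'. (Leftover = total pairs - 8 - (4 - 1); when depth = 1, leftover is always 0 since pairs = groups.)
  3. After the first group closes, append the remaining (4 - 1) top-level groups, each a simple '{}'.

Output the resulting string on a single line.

Spec: pairs=19 depth=8 groups=4
Leftover pairs = 19 - 8 - (4-1) = 8
First group: deep chain of depth 8 + 8 sibling pairs
Remaining 3 groups: simple '{}' each

Answer: {{{{{{{{}}}}}}}{}{}{}{}{}{}{}{}}{}{}{}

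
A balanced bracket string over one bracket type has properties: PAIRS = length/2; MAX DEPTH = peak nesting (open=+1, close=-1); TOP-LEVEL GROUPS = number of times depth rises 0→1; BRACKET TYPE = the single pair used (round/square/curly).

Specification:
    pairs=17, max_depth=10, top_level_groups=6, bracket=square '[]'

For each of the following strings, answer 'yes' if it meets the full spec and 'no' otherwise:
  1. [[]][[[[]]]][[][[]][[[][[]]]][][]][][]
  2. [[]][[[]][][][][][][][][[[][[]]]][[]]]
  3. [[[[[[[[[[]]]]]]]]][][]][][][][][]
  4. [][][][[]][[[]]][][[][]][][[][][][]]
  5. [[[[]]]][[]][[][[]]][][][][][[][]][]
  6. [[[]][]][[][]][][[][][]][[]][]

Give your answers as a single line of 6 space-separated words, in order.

Answer: no no yes no no no

Derivation:
String 1 '[[]][[[[]]]][[][[]][[[][[]]]][][]][][]': depth seq [1 2 1 0 1 2 3 4 3 2 1 0 1 2 1 2 3 2 1 2 3 4 3 4 5 4 3 2 1 2 1 2 1 0 1 0 1 0]
  -> pairs=19 depth=5 groups=5 -> no
String 2 '[[]][[[]][][][][][][][][[[][[]]]][[]]]': depth seq [1 2 1 0 1 2 3 2 1 2 1 2 1 2 1 2 1 2 1 2 1 2 1 2 3 4 3 4 5 4 3 2 1 2 3 2 1 0]
  -> pairs=19 depth=5 groups=2 -> no
String 3 '[[[[[[[[[[]]]]]]]]][][]][][][][][]': depth seq [1 2 3 4 5 6 7 8 9 10 9 8 7 6 5 4 3 2 1 2 1 2 1 0 1 0 1 0 1 0 1 0 1 0]
  -> pairs=17 depth=10 groups=6 -> yes
String 4 '[][][][[]][[[]]][][[][]][][[][][][]]': depth seq [1 0 1 0 1 0 1 2 1 0 1 2 3 2 1 0 1 0 1 2 1 2 1 0 1 0 1 2 1 2 1 2 1 2 1 0]
  -> pairs=18 depth=3 groups=9 -> no
String 5 '[[[[]]]][[]][[][[]]][][][][][[][]][]': depth seq [1 2 3 4 3 2 1 0 1 2 1 0 1 2 1 2 3 2 1 0 1 0 1 0 1 0 1 0 1 2 1 2 1 0 1 0]
  -> pairs=18 depth=4 groups=9 -> no
String 6 '[[[]][]][[][]][][[][][]][[]][]': depth seq [1 2 3 2 1 2 1 0 1 2 1 2 1 0 1 0 1 2 1 2 1 2 1 0 1 2 1 0 1 0]
  -> pairs=15 depth=3 groups=6 -> no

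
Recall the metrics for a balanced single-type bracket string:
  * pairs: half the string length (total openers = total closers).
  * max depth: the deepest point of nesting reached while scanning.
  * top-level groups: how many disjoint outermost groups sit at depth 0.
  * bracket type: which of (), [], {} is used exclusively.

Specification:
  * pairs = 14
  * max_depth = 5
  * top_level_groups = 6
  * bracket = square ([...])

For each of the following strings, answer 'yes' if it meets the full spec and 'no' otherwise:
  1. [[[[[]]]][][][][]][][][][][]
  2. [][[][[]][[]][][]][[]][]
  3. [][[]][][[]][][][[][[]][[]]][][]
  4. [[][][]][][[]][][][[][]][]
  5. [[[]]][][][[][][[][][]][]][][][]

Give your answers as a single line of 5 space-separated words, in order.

Answer: yes no no no no

Derivation:
String 1 '[[[[[]]]][][][][]][][][][][]': depth seq [1 2 3 4 5 4 3 2 1 2 1 2 1 2 1 2 1 0 1 0 1 0 1 0 1 0 1 0]
  -> pairs=14 depth=5 groups=6 -> yes
String 2 '[][[][[]][[]][][]][[]][]': depth seq [1 0 1 2 1 2 3 2 1 2 3 2 1 2 1 2 1 0 1 2 1 0 1 0]
  -> pairs=12 depth=3 groups=4 -> no
String 3 '[][[]][][[]][][][[][[]][[]]][][]': depth seq [1 0 1 2 1 0 1 0 1 2 1 0 1 0 1 0 1 2 1 2 3 2 1 2 3 2 1 0 1 0 1 0]
  -> pairs=16 depth=3 groups=9 -> no
String 4 '[[][][]][][[]][][][[][]][]': depth seq [1 2 1 2 1 2 1 0 1 0 1 2 1 0 1 0 1 0 1 2 1 2 1 0 1 0]
  -> pairs=13 depth=2 groups=7 -> no
String 5 '[[[]]][][][[][][[][][]][]][][][]': depth seq [1 2 3 2 1 0 1 0 1 0 1 2 1 2 1 2 3 2 3 2 3 2 1 2 1 0 1 0 1 0 1 0]
  -> pairs=16 depth=3 groups=7 -> no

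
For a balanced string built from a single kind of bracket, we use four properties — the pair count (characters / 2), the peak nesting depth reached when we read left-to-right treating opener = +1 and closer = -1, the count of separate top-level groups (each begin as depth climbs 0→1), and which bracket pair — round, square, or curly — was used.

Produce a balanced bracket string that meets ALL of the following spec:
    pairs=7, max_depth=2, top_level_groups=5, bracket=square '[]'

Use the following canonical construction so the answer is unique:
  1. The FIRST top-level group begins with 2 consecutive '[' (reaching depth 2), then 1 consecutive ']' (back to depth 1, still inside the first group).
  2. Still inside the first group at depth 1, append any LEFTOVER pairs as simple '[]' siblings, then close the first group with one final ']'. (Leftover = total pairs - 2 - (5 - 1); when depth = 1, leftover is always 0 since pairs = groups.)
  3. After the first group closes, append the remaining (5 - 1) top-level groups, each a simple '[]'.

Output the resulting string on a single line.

Answer: [[][]][][][][]

Derivation:
Spec: pairs=7 depth=2 groups=5
Leftover pairs = 7 - 2 - (5-1) = 1
First group: deep chain of depth 2 + 1 sibling pairs
Remaining 4 groups: simple '[]' each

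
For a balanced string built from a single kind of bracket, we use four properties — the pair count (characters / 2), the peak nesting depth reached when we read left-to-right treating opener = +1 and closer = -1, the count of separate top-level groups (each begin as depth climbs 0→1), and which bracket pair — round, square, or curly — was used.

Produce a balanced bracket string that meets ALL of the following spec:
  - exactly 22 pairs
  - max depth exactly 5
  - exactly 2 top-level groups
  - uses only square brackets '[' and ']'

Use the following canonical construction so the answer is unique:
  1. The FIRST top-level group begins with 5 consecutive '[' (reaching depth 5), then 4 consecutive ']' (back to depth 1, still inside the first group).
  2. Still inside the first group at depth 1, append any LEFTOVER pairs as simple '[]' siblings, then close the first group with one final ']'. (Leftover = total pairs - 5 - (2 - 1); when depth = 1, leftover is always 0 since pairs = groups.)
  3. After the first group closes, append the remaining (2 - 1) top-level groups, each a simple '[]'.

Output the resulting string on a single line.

Spec: pairs=22 depth=5 groups=2
Leftover pairs = 22 - 5 - (2-1) = 16
First group: deep chain of depth 5 + 16 sibling pairs
Remaining 1 groups: simple '[]' each

Answer: [[[[[]]]][][][][][][][][][][][][][][][][]][]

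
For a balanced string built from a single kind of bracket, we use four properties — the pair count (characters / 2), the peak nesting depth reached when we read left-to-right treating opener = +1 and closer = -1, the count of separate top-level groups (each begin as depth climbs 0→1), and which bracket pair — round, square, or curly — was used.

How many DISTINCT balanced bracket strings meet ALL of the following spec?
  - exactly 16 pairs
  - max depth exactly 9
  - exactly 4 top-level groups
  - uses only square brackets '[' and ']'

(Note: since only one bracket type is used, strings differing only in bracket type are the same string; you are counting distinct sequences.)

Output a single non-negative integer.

Answer: 39204

Derivation:
Spec: pairs=16 depth=9 groups=4
Count(depth <= 9) = 4336965
Count(depth <= 8) = 4297761
Count(depth == 9) = 4336965 - 4297761 = 39204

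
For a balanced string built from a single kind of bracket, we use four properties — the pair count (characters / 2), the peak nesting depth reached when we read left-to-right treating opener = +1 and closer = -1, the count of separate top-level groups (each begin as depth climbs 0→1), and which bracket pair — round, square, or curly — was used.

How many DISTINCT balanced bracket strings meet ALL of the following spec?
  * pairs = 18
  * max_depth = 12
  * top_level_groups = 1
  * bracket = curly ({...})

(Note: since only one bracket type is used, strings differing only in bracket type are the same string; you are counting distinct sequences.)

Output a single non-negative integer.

Spec: pairs=18 depth=12 groups=1
Count(depth <= 12) = 129453302
Count(depth <= 11) = 128810022
Count(depth == 12) = 129453302 - 128810022 = 643280

Answer: 643280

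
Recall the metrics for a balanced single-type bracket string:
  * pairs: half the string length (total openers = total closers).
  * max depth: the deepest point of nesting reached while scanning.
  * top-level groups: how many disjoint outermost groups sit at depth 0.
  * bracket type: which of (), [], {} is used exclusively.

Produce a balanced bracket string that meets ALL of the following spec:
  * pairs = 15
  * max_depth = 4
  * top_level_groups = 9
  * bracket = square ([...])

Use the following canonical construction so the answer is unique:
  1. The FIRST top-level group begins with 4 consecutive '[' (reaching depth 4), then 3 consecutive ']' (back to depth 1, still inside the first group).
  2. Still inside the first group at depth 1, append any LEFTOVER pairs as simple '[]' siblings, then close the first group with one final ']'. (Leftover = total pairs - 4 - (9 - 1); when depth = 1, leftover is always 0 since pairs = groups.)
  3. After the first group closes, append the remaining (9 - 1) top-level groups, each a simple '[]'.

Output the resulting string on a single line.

Answer: [[[[]]][][][]][][][][][][][][]

Derivation:
Spec: pairs=15 depth=4 groups=9
Leftover pairs = 15 - 4 - (9-1) = 3
First group: deep chain of depth 4 + 3 sibling pairs
Remaining 8 groups: simple '[]' each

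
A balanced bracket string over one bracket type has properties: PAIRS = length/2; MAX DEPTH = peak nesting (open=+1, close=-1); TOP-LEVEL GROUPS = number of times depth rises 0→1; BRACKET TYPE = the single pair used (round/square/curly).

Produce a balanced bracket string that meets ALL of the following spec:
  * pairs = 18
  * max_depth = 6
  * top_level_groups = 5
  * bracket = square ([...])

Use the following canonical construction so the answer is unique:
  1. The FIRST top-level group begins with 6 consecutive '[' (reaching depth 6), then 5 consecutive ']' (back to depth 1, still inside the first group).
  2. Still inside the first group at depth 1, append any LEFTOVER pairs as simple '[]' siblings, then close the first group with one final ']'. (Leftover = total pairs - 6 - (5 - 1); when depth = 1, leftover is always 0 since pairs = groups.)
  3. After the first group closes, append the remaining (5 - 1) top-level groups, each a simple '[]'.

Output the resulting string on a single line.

Answer: [[[[[[]]]]][][][][][][][][]][][][][]

Derivation:
Spec: pairs=18 depth=6 groups=5
Leftover pairs = 18 - 6 - (5-1) = 8
First group: deep chain of depth 6 + 8 sibling pairs
Remaining 4 groups: simple '[]' each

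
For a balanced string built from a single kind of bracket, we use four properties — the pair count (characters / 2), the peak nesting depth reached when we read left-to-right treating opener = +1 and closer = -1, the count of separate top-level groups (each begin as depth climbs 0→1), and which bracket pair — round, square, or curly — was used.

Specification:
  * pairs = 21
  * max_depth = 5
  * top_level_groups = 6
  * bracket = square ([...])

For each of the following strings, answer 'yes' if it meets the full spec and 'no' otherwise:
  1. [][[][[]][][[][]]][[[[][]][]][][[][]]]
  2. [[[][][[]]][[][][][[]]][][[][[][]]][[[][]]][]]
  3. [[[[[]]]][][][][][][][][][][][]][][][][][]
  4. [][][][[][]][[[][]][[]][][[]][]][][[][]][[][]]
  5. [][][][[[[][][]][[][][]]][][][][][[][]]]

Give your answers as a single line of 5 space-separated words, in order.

Answer: no no yes no no

Derivation:
String 1 '[][[][[]][][[][]]][[[[][]][]][][[][]]]': depth seq [1 0 1 2 1 2 3 2 1 2 1 2 3 2 3 2 1 0 1 2 3 4 3 4 3 2 3 2 1 2 1 2 3 2 3 2 1 0]
  -> pairs=19 depth=4 groups=3 -> no
String 2 '[[[][][[]]][[][][][[]]][][[][[][]]][[[][]]][]]': depth seq [1 2 3 2 3 2 3 4 3 2 1 2 3 2 3 2 3 2 3 4 3 2 1 2 1 2 3 2 3 4 3 4 3 2 1 2 3 4 3 4 3 2 1 2 1 0]
  -> pairs=23 depth=4 groups=1 -> no
String 3 '[[[[[]]]][][][][][][][][][][][]][][][][][]': depth seq [1 2 3 4 5 4 3 2 1 2 1 2 1 2 1 2 1 2 1 2 1 2 1 2 1 2 1 2 1 2 1 0 1 0 1 0 1 0 1 0 1 0]
  -> pairs=21 depth=5 groups=6 -> yes
String 4 '[][][][[][]][[[][]][[]][][[]][]][][[][]][[][]]': depth seq [1 0 1 0 1 0 1 2 1 2 1 0 1 2 3 2 3 2 1 2 3 2 1 2 1 2 3 2 1 2 1 0 1 0 1 2 1 2 1 0 1 2 1 2 1 0]
  -> pairs=23 depth=3 groups=8 -> no
String 5 '[][][][[[[][][]][[][][]]][][][][][[][]]]': depth seq [1 0 1 0 1 0 1 2 3 4 3 4 3 4 3 2 3 4 3 4 3 4 3 2 1 2 1 2 1 2 1 2 1 2 3 2 3 2 1 0]
  -> pairs=20 depth=4 groups=4 -> no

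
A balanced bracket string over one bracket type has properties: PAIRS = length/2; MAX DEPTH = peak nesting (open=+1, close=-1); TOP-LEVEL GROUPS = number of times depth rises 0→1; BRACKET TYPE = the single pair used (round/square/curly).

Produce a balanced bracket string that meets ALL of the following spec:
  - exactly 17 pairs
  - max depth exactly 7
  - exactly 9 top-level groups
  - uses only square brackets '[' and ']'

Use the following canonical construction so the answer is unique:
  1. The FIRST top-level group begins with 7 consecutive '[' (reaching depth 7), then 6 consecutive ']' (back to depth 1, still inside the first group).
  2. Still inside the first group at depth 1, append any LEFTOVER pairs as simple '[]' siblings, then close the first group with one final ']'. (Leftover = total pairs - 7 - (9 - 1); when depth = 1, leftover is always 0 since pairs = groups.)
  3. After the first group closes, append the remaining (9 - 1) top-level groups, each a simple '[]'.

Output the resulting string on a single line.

Spec: pairs=17 depth=7 groups=9
Leftover pairs = 17 - 7 - (9-1) = 2
First group: deep chain of depth 7 + 2 sibling pairs
Remaining 8 groups: simple '[]' each

Answer: [[[[[[[]]]]]][][]][][][][][][][][]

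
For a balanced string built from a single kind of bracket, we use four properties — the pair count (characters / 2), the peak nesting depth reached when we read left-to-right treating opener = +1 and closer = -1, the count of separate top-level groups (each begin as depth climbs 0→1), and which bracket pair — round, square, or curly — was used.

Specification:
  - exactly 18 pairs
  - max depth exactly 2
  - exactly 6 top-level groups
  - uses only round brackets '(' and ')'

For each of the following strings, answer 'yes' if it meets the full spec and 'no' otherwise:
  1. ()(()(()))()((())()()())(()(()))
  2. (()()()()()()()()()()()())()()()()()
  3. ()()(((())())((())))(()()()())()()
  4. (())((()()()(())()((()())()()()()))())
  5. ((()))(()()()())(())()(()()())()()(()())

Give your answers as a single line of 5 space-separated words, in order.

Answer: no yes no no no

Derivation:
String 1 '()(()(()))()((())()()())(()(()))': depth seq [1 0 1 2 1 2 3 2 1 0 1 0 1 2 3 2 1 2 1 2 1 2 1 0 1 2 1 2 3 2 1 0]
  -> pairs=16 depth=3 groups=5 -> no
String 2 '(()()()()()()()()()()()())()()()()()': depth seq [1 2 1 2 1 2 1 2 1 2 1 2 1 2 1 2 1 2 1 2 1 2 1 2 1 0 1 0 1 0 1 0 1 0 1 0]
  -> pairs=18 depth=2 groups=6 -> yes
String 3 '()()(((())())((())))(()()()())()()': depth seq [1 0 1 0 1 2 3 4 3 2 3 2 1 2 3 4 3 2 1 0 1 2 1 2 1 2 1 2 1 0 1 0 1 0]
  -> pairs=17 depth=4 groups=6 -> no
String 4 '(())((()()()(())()((()())()()()()))())': depth seq [1 2 1 0 1 2 3 2 3 2 3 2 3 4 3 2 3 2 3 4 5 4 5 4 3 4 3 4 3 4 3 4 3 2 1 2 1 0]
  -> pairs=19 depth=5 groups=2 -> no
String 5 '((()))(()()()())(())()(()()())()()(()())': depth seq [1 2 3 2 1 0 1 2 1 2 1 2 1 2 1 0 1 2 1 0 1 0 1 2 1 2 1 2 1 0 1 0 1 0 1 2 1 2 1 0]
  -> pairs=20 depth=3 groups=8 -> no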